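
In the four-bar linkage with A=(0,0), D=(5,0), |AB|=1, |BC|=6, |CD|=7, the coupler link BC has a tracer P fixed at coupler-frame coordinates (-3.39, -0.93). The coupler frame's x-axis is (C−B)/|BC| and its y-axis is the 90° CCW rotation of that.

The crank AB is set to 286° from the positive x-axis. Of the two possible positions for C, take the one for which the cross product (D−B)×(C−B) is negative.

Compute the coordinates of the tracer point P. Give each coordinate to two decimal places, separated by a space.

-1.84 1.84

A=(0,0), D=(5.00,0)
B = A + 1.00·(cos286°, sin286°) = (0.2756, -0.9613)
|BD| = 4.8212
circle(B,6.00) ∩ circle(D,7.00): a=1.0624, h=5.9052
  candidates: C₊=(0.1393,5.0372) cross=28.470; C₋=(2.4941,-6.5361) cross=-28.470
  mode - wants cross < 0 → take C=(2.4941,-6.5361) (cross=-28.470)
ex = (C−B)/|BC| = (0.3697,-0.9291); ey = (0.9291,0.3697)
P = B + -3.39·ex + -0.93·ey = (-1.8419,1.8447)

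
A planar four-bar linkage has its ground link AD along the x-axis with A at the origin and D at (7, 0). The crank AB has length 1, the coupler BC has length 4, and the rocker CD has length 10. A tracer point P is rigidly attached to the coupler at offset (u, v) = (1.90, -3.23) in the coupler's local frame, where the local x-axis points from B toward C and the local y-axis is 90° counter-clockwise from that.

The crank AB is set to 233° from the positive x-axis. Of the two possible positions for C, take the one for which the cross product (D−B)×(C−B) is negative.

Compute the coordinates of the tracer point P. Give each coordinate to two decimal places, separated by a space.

-4.27 -1.56

A=(0,0), D=(7.00,0)
B = A + 1.00·(cos233°, sin233°) = (-0.6018, -0.7986)
|BD| = 7.6437
circle(B,4.00) ∩ circle(D,10.00): a=-1.6729, h=3.6334
  candidates: C₊=(-2.6452,2.6400) cross=27.772; C₋=(-1.8860,-4.5869) cross=-27.772
  mode - wants cross < 0 → take C=(-1.8860,-4.5869) (cross=-27.772)
ex = (C−B)/|BC| = (-0.3210,-0.9471); ey = (0.9471,-0.3210)
P = B + 1.90·ex + -3.23·ey = (-4.2708,-1.5611)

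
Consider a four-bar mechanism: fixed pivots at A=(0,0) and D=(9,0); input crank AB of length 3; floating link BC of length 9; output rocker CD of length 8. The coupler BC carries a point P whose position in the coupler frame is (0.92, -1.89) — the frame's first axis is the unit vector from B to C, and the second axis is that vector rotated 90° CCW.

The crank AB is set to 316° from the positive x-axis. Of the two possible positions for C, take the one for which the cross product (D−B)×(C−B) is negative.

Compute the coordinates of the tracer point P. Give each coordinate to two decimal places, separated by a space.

A=(0,0), D=(9.00,0)
B = A + 3.00·(cos316°, sin316°) = (2.1580, -2.0840)
|BD| = 7.1523
circle(B,9.00) ∩ circle(D,8.00): a=4.7646, h=7.6354
  candidates: C₊=(4.4912,6.6083) cross=54.611; C₋=(8.9406,-7.9998) cross=-54.611
  mode - wants cross < 0 → take C=(8.9406,-7.9998) (cross=-54.611)
ex = (C−B)/|BC| = (0.7536,-0.6573); ey = (0.6573,0.7536)
P = B + 0.92·ex + -1.89·ey = (1.6090,-4.1130)

1.61 -4.11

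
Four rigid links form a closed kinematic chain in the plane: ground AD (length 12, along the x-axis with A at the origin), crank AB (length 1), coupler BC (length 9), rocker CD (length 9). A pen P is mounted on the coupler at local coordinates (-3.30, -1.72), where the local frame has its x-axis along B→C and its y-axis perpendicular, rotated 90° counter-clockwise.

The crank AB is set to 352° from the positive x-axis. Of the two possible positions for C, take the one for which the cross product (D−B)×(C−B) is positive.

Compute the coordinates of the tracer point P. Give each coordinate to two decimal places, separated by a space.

0.38 -3.81

A=(0,0), D=(12.00,0)
B = A + 1.00·(cos352°, sin352°) = (0.9903, -0.1392)
|BD| = 11.0106
circle(B,9.00) ∩ circle(D,9.00): a=5.5053, h=7.1198
  candidates: C₊=(6.4051,7.0496) cross=78.393; C₋=(6.5851,-7.1888) cross=-78.393
  mode + wants cross > 0 → take C=(6.4051,7.0496) (cross=78.393)
ex = (C−B)/|BC| = (0.6017,0.7988); ey = (-0.7988,0.6017)
P = B + -3.30·ex + -1.72·ey = (0.3787,-3.8099)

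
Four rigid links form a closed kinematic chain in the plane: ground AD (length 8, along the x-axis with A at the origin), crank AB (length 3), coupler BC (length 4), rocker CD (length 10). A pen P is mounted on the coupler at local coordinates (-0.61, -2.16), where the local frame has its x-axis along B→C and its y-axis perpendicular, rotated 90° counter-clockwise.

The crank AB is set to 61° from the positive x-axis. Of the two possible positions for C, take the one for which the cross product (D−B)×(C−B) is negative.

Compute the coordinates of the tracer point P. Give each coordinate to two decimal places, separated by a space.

A=(0,0), D=(8.00,0)
B = A + 3.00·(cos61°, sin61°) = (1.4544, 2.6239)
|BD| = 7.0519
circle(B,4.00) ∩ circle(D,10.00): a=-2.4299, h=3.1774
  candidates: C₊=(0.3812,6.4772) cross=22.406; C₋=(-1.9832,0.5788) cross=-22.406
  mode - wants cross < 0 → take C=(-1.9832,0.5788) (cross=-22.406)
ex = (C−B)/|BC| = (-0.8594,-0.5113); ey = (0.5113,-0.8594)
P = B + -0.61·ex + -2.16·ey = (0.8743,4.7921)

0.87 4.79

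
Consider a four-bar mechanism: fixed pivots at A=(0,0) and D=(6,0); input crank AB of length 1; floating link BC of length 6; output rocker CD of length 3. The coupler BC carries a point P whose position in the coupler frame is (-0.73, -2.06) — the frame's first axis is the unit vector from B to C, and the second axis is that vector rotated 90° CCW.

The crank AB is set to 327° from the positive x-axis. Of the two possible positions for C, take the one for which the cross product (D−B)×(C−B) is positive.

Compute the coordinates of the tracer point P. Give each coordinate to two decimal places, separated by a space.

A=(0,0), D=(6.00,0)
B = A + 1.00·(cos327°, sin327°) = (0.8387, -0.5446)
|BD| = 5.1900
circle(B,6.00) ∩ circle(D,3.00): a=5.1962, h=3.0000
  candidates: C₊=(5.6913,2.9841) cross=15.570; C₋=(6.3210,-2.9828) cross=-15.570
  mode + wants cross > 0 → take C=(5.6913,2.9841) (cross=15.570)
ex = (C−B)/|BC| = (0.8088,0.5881); ey = (-0.5881,0.8088)
P = B + -0.73·ex + -2.06·ey = (1.4598,-2.6400)

1.46 -2.64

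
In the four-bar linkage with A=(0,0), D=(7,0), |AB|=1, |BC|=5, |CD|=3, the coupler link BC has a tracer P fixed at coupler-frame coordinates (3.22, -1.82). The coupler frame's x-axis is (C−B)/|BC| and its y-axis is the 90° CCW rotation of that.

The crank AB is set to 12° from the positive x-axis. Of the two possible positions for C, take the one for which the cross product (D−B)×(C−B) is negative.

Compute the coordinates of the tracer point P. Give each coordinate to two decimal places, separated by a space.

2.76 -3.03

A=(0,0), D=(7.00,0)
B = A + 1.00·(cos12°, sin12°) = (0.9781, 0.2079)
|BD| = 6.0254
circle(B,5.00) ∩ circle(D,3.00): a=4.3404, h=2.4821
  candidates: C₊=(5.4016,2.5387) cross=14.956; C₋=(5.2303,-2.4225) cross=-14.956
  mode - wants cross < 0 → take C=(5.2303,-2.4225) (cross=-14.956)
ex = (C−B)/|BC| = (0.8504,-0.5261); ey = (0.5261,0.8504)
P = B + 3.22·ex + -1.82·ey = (2.7591,-3.0338)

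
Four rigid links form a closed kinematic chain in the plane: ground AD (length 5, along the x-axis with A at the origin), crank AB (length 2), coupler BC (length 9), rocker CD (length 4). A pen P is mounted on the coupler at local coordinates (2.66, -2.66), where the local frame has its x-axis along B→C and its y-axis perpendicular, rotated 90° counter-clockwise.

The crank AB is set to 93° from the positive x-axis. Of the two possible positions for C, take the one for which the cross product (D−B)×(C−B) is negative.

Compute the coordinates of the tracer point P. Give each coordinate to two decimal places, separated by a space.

0.42 -1.73

A=(0,0), D=(5.00,0)
B = A + 2.00·(cos93°, sin93°) = (-0.1047, 1.9973)
|BD| = 5.4815
circle(B,9.00) ∩ circle(D,4.00): a=8.6698, h=2.4155
  candidates: C₊=(8.8493,1.0878) cross=13.241; C₋=(7.0890,-3.4112) cross=-13.241
  mode - wants cross < 0 → take C=(7.0890,-3.4112) (cross=-13.241)
ex = (C−B)/|BC| = (0.7993,-0.6009); ey = (0.6009,0.7993)
P = B + 2.66·ex + -2.66·ey = (0.4230,-1.7274)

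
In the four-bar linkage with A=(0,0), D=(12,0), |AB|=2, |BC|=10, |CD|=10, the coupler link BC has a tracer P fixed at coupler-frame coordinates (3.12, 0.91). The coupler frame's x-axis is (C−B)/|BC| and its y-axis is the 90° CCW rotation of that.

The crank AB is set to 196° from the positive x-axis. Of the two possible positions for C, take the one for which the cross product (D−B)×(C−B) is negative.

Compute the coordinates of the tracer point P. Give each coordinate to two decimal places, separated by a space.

0.97 -2.04

A=(0,0), D=(12.00,0)
B = A + 2.00·(cos196°, sin196°) = (-1.9225, -0.5513)
|BD| = 13.9334
circle(B,10.00) ∩ circle(D,10.00): a=6.9667, h=7.1739
  candidates: C₊=(4.7549,6.8926) cross=99.957; C₋=(5.3226,-7.4439) cross=-99.957
  mode - wants cross < 0 → take C=(5.3226,-7.4439) (cross=-99.957)
ex = (C−B)/|BC| = (0.7245,-0.6893); ey = (0.6893,0.7245)
P = B + 3.12·ex + 0.91·ey = (0.9652,-2.0425)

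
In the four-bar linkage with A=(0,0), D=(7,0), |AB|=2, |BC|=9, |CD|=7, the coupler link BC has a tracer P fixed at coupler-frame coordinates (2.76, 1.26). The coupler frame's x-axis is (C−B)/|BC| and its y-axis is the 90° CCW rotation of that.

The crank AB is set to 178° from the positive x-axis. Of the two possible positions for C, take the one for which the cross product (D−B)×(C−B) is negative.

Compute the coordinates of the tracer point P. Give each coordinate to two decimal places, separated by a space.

A=(0,0), D=(7.00,0)
B = A + 2.00·(cos178°, sin178°) = (-1.9988, 0.0698)
|BD| = 8.9991
circle(B,9.00) ∩ circle(D,7.00): a=6.2775, h=6.4493
  candidates: C₊=(4.3285,6.4702) cross=58.037; C₋=(4.2285,-6.4280) cross=-58.037
  mode - wants cross < 0 → take C=(4.2285,-6.4280) (cross=-58.037)
ex = (C−B)/|BC| = (0.6919,-0.7220); ey = (0.7220,0.6919)
P = B + 2.76·ex + 1.26·ey = (0.8206,-1.0510)

0.82 -1.05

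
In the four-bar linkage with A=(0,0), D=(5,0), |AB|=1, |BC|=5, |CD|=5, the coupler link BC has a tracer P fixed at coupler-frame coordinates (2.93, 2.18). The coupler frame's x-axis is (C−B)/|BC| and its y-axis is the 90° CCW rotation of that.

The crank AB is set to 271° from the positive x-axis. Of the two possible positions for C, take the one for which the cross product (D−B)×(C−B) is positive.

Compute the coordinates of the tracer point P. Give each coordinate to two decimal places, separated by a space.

A=(0,0), D=(5.00,0)
B = A + 1.00·(cos271°, sin271°) = (0.0175, -0.9998)
|BD| = 5.0819
circle(B,5.00) ∩ circle(D,5.00): a=2.5409, h=4.3062
  candidates: C₊=(1.6615,3.7221) cross=21.884; C₋=(3.3560,-4.7220) cross=-21.884
  mode + wants cross > 0 → take C=(1.6615,3.7221) (cross=21.884)
ex = (C−B)/|BC| = (0.3288,0.9444); ey = (-0.9444,0.3288)
P = B + 2.93·ex + 2.18·ey = (-1.0779,2.4840)

-1.08 2.48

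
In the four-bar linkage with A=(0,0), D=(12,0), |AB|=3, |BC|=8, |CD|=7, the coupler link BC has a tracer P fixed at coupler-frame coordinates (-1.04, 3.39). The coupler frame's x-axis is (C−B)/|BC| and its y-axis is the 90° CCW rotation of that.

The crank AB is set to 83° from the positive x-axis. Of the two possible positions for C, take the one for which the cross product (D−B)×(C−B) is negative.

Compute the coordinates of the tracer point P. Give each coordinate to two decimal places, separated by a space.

A=(0,0), D=(12.00,0)
B = A + 3.00·(cos83°, sin83°) = (0.3656, 2.9776)
|BD| = 12.0094
circle(B,8.00) ∩ circle(D,7.00): a=6.6292, h=4.4781
  candidates: C₊=(7.8981,5.6723) cross=53.780; C₋=(5.6775,-3.0043) cross=-53.780
  mode - wants cross < 0 → take C=(5.6775,-3.0043) (cross=-53.780)
ex = (C−B)/|BC| = (0.6640,-0.7477); ey = (0.7477,0.6640)
P = B + -1.04·ex + 3.39·ey = (2.2099,6.0062)

2.21 6.01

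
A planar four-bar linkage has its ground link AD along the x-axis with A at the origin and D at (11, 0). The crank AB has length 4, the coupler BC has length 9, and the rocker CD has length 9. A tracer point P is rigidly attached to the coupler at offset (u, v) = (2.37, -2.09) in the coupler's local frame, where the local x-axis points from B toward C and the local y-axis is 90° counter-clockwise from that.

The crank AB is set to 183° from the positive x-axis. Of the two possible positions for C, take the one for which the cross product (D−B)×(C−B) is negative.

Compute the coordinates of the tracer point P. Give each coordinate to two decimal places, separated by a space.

-3.13 -3.25

A=(0,0), D=(11.00,0)
B = A + 4.00·(cos183°, sin183°) = (-3.9945, -0.2093)
|BD| = 14.9960
circle(B,9.00) ∩ circle(D,9.00): a=7.4980, h=4.9780
  candidates: C₊=(3.4332,4.8728) cross=74.649; C₋=(3.5722,-5.0822) cross=-74.649
  mode - wants cross < 0 → take C=(3.5722,-5.0822) (cross=-74.649)
ex = (C−B)/|BC| = (0.8408,-0.5414); ey = (0.5414,0.8408)
P = B + 2.37·ex + -2.09·ey = (-3.1335,-3.2497)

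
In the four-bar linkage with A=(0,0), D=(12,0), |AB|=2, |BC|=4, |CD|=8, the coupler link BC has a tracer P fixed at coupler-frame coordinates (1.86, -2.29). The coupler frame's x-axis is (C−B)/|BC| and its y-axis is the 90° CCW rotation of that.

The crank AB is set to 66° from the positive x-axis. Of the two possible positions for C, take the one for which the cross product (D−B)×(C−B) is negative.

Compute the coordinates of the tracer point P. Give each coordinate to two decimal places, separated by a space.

A=(0,0), D=(12.00,0)
B = A + 2.00·(cos66°, sin66°) = (0.8135, 1.8271)
|BD| = 11.3348
circle(B,4.00) ∩ circle(D,8.00): a=3.5500, h=1.8432
  candidates: C₊=(4.6142,3.0740) cross=20.893; C₋=(4.0199,-0.5643) cross=-20.893
  mode - wants cross < 0 → take C=(4.0199,-0.5643) (cross=-20.893)
ex = (C−B)/|BC| = (0.8016,-0.5978); ey = (0.5978,0.8016)
P = B + 1.86·ex + -2.29·ey = (0.9354,-1.1206)

0.94 -1.12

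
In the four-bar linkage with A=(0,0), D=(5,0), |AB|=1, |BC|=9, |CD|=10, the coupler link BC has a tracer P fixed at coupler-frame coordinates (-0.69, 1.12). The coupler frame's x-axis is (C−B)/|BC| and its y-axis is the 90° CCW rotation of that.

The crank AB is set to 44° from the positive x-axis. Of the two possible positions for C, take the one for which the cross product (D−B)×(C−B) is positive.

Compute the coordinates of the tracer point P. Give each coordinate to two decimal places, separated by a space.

A=(0,0), D=(5.00,0)
B = A + 1.00·(cos44°, sin44°) = (0.7193, 0.6947)
|BD| = 4.3367
circle(B,9.00) ∩ circle(D,10.00): a=-0.0223, h=9.0000
  candidates: C₊=(2.1390,9.5820) cross=39.030; C₋=(-0.7443,-8.1855) cross=-39.030
  mode + wants cross > 0 → take C=(2.1390,9.5820) (cross=39.030)
ex = (C−B)/|BC| = (0.1577,0.9875); ey = (-0.9875,0.1577)
P = B + -0.69·ex + 1.12·ey = (-0.4955,0.1900)

-0.50 0.19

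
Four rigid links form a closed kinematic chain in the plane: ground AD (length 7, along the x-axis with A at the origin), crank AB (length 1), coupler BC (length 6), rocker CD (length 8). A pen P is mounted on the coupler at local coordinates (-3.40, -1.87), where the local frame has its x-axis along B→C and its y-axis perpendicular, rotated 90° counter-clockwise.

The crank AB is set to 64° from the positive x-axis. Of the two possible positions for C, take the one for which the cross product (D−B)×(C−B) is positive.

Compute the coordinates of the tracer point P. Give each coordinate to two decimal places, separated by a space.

1.08 -2.93

A=(0,0), D=(7.00,0)
B = A + 1.00·(cos64°, sin64°) = (0.4384, 0.8988)
|BD| = 6.6229
circle(B,6.00) ∩ circle(D,8.00): a=1.1976, h=5.8793
  candidates: C₊=(2.4227,6.5612) cross=38.938; C₋=(0.8270,-5.0886) cross=-38.938
  mode + wants cross > 0 → take C=(2.4227,6.5612) (cross=38.938)
ex = (C−B)/|BC| = (0.3307,0.9437); ey = (-0.9437,0.3307)
P = B + -3.40·ex + -1.87·ey = (1.0787,-2.9283)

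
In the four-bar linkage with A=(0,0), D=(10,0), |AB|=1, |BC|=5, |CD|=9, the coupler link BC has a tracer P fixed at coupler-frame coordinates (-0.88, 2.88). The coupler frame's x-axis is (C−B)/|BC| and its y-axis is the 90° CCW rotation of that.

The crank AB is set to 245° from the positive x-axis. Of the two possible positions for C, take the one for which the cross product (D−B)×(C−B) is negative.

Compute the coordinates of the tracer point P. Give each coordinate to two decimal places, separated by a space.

A=(0,0), D=(10.00,0)
B = A + 1.00·(cos245°, sin245°) = (-0.4226, -0.9063)
|BD| = 10.4619
circle(B,5.00) ∩ circle(D,9.00): a=2.5546, h=4.2981
  candidates: C₊=(1.7500,3.5970) cross=44.967; C₋=(2.4947,-4.9670) cross=-44.967
  mode - wants cross < 0 → take C=(2.4947,-4.9670) (cross=-44.967)
ex = (C−B)/|BC| = (0.5835,-0.8121); ey = (0.8121,0.5835)
P = B + -0.88·ex + 2.88·ey = (1.4029,1.4888)

1.40 1.49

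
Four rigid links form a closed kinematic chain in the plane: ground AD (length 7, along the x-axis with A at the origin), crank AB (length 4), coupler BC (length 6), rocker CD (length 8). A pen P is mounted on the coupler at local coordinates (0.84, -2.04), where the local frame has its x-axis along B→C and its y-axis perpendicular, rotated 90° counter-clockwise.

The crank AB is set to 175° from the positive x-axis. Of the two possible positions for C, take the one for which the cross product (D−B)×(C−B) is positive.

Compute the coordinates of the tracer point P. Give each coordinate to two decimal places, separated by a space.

-1.97 -0.55

A=(0,0), D=(7.00,0)
B = A + 4.00·(cos175°, sin175°) = (-3.9848, 0.3486)
|BD| = 10.9903
circle(B,6.00) ∩ circle(D,8.00): a=4.2213, h=4.2639
  candidates: C₊=(0.3697,4.4764) cross=46.861; C₋=(0.0991,-4.0470) cross=-46.861
  mode + wants cross > 0 → take C=(0.3697,4.4764) (cross=46.861)
ex = (C−B)/|BC| = (0.7257,0.6880); ey = (-0.6880,0.7257)
P = B + 0.84·ex + -2.04·ey = (-1.9717,-0.5540)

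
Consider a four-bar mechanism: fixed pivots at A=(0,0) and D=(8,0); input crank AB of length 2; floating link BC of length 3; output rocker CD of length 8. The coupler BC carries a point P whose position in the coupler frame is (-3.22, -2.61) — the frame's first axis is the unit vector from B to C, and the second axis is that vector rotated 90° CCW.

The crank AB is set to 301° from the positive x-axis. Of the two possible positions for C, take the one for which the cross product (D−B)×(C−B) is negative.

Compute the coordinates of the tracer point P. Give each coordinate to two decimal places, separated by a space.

-2.06 1.05

A=(0,0), D=(8.00,0)
B = A + 2.00·(cos301°, sin301°) = (1.0301, -1.7143)
|BD| = 7.1777
circle(B,3.00) ∩ circle(D,8.00): a=-0.2425, h=2.9902
  candidates: C₊=(0.0804,1.1314) cross=21.463; C₋=(1.5088,-4.6759) cross=-21.463
  mode - wants cross < 0 → take C=(1.5088,-4.6759) (cross=-21.463)
ex = (C−B)/|BC| = (0.1596,-0.9872); ey = (0.9872,0.1596)
P = B + -3.22·ex + -2.61·ey = (-2.0603,1.0479)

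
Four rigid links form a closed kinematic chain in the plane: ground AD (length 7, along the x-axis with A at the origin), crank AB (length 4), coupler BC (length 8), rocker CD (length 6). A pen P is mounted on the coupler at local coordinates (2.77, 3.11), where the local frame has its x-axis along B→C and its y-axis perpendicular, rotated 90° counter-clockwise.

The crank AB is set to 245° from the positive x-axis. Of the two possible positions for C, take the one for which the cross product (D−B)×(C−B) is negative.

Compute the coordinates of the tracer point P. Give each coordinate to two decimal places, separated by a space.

1.85 -1.44

A=(0,0), D=(7.00,0)
B = A + 4.00·(cos245°, sin245°) = (-1.6905, -3.6252)
|BD| = 9.4163
circle(B,8.00) ∩ circle(D,6.00): a=6.1949, h=5.0619
  candidates: C₊=(2.0781,3.4315) cross=47.664; C₋=(5.9758,-5.9119) cross=-47.664
  mode - wants cross < 0 → take C=(5.9758,-5.9119) (cross=-47.664)
ex = (C−B)/|BC| = (0.9583,-0.2858); ey = (0.2858,0.9583)
P = B + 2.77·ex + 3.11·ey = (1.8529,-1.4368)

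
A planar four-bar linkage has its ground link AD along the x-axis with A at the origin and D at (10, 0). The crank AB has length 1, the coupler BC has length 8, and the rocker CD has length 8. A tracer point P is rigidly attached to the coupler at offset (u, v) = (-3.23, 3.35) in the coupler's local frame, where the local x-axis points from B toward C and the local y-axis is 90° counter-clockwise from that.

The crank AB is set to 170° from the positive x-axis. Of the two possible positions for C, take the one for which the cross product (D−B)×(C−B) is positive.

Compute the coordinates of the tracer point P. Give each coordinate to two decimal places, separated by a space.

-5.64 0.20

A=(0,0), D=(10.00,0)
B = A + 1.00·(cos170°, sin170°) = (-0.9848, 0.1736)
|BD| = 10.9862
circle(B,8.00) ∩ circle(D,8.00): a=5.4931, h=5.8160
  candidates: C₊=(4.5995,5.9021) cross=63.896; C₋=(4.4157,-5.7285) cross=-63.896
  mode + wants cross > 0 → take C=(4.5995,5.9021) (cross=63.896)
ex = (C−B)/|BC| = (0.6980,0.7161); ey = (-0.7161,0.6980)
P = B + -3.23·ex + 3.35·ey = (-5.6383,0.1992)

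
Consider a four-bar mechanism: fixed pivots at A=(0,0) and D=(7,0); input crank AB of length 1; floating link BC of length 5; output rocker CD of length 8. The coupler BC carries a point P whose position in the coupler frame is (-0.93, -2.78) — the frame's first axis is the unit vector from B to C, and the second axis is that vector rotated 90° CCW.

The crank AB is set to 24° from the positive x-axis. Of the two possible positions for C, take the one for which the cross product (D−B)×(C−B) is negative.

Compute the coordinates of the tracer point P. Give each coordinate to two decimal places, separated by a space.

-1.76 1.60

A=(0,0), D=(7.00,0)
B = A + 1.00·(cos24°, sin24°) = (0.9135, 0.4067)
|BD| = 6.1000
circle(B,5.00) ∩ circle(D,8.00): a=-0.1467, h=4.9978
  candidates: C₊=(1.1004,5.4032) cross=30.487; C₋=(0.4339,-4.5702) cross=-30.487
  mode - wants cross < 0 → take C=(0.4339,-4.5702) (cross=-30.487)
ex = (C−B)/|BC| = (-0.0959,-0.9954); ey = (0.9954,-0.0959)
P = B + -0.93·ex + -2.78·ey = (-1.7644,1.5991)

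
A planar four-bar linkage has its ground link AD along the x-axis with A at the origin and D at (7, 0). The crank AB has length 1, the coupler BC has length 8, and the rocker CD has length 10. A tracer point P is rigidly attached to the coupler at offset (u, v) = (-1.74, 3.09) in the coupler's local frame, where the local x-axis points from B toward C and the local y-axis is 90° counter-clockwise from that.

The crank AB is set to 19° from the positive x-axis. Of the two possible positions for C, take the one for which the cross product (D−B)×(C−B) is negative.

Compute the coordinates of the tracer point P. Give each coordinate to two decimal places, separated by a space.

A=(0,0), D=(7.00,0)
B = A + 1.00·(cos19°, sin19°) = (0.9455, 0.3256)
|BD| = 6.0632
circle(B,8.00) ∩ circle(D,10.00): a=0.0629, h=7.9998
  candidates: C₊=(1.4379,8.3104) cross=48.504; C₋=(0.5788,-7.6660) cross=-48.504
  mode - wants cross < 0 → take C=(0.5788,-7.6660) (cross=-48.504)
ex = (C−B)/|BC| = (-0.0458,-0.9989); ey = (0.9989,-0.0458)
P = B + -1.74·ex + 3.09·ey = (4.1120,1.9221)

4.11 1.92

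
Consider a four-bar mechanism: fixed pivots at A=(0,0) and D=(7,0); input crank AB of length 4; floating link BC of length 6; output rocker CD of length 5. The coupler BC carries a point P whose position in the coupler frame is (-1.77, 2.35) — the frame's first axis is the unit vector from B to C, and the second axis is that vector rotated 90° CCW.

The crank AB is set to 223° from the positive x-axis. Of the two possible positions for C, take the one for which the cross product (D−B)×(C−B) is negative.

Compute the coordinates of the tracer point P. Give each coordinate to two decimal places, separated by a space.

-4.55 -0.28

A=(0,0), D=(7.00,0)
B = A + 4.00·(cos223°, sin223°) = (-2.9254, -2.7280)
|BD| = 10.2935
circle(B,6.00) ∩ circle(D,5.00): a=5.6811, h=1.9302
  candidates: C₊=(2.0410,0.6388) cross=19.868; C₋=(3.0640,-3.0835) cross=-19.868
  mode - wants cross < 0 → take C=(3.0640,-3.0835) (cross=-19.868)
ex = (C−B)/|BC| = (0.9982,-0.0593); ey = (0.0593,0.9982)
P = B + -1.77·ex + 2.35·ey = (-4.5530,-0.2772)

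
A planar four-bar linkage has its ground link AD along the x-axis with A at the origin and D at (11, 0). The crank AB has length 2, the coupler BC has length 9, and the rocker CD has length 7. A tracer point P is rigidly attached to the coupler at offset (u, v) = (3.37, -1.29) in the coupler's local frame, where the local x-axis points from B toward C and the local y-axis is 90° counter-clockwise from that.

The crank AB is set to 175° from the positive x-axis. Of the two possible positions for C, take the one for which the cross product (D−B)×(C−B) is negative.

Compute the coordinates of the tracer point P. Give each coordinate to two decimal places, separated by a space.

0.20 -2.69

A=(0,0), D=(11.00,0)
B = A + 2.00·(cos175°, sin175°) = (-1.9924, 0.1743)
|BD| = 12.9936
circle(B,9.00) ∩ circle(D,7.00): a=7.7282, h=4.6125
  candidates: C₊=(5.7970,4.6828) cross=59.933; C₋=(5.6732,-4.5415) cross=-59.933
  mode - wants cross < 0 → take C=(5.6732,-4.5415) (cross=-59.933)
ex = (C−B)/|BC| = (0.8517,-0.5240); ey = (0.5240,0.8517)
P = B + 3.37·ex + -1.29·ey = (0.2020,-2.6902)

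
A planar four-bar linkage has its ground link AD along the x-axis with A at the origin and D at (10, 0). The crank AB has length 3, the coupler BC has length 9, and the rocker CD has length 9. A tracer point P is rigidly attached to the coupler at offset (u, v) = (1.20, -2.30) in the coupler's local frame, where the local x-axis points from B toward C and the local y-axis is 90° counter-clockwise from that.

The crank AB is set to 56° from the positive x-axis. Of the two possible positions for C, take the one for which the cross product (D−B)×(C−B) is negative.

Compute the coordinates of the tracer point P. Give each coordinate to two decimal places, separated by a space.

A=(0,0), D=(10.00,0)
B = A + 3.00·(cos56°, sin56°) = (1.6776, 2.4871)
|BD| = 8.6861
circle(B,9.00) ∩ circle(D,9.00): a=4.3431, h=7.8828
  candidates: C₊=(8.0959,8.7963) cross=68.470; C₋=(3.5817,-6.3092) cross=-68.470
  mode - wants cross < 0 → take C=(3.5817,-6.3092) (cross=-68.470)
ex = (C−B)/|BC| = (0.2116,-0.9774); ey = (0.9774,0.2116)
P = B + 1.20·ex + -2.30·ey = (-0.3165,0.8277)

-0.32 0.83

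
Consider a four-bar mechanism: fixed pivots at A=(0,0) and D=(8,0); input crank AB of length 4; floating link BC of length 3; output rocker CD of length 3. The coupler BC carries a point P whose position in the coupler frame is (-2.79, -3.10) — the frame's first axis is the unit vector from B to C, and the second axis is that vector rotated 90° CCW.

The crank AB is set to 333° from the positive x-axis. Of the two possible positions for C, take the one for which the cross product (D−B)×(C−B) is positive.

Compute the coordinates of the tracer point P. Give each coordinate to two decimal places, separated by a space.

4.80 -5.80

A=(0,0), D=(8.00,0)
B = A + 4.00·(cos333°, sin333°) = (3.5640, -1.8160)
|BD| = 4.7933
circle(B,3.00) ∩ circle(D,3.00): a=2.3966, h=1.8045
  candidates: C₊=(5.0984,0.7620) cross=8.649; C₋=(6.4656,-2.5779) cross=-8.649
  mode + wants cross > 0 → take C=(5.0984,0.7620) (cross=8.649)
ex = (C−B)/|BC| = (0.5115,0.8593); ey = (-0.8593,0.5115)
P = B + -2.79·ex + -3.10·ey = (4.8009,-5.7989)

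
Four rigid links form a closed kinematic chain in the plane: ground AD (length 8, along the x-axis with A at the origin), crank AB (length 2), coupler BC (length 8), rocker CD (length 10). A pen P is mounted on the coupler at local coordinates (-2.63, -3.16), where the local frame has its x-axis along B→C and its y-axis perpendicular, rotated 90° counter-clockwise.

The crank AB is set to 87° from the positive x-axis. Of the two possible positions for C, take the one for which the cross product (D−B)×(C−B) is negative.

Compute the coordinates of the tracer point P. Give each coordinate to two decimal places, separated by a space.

-3.02 4.67

A=(0,0), D=(8.00,0)
B = A + 2.00·(cos87°, sin87°) = (0.1047, 1.9973)
|BD| = 8.1440
circle(B,8.00) ∩ circle(D,10.00): a=1.8618, h=7.7803
  candidates: C₊=(3.8177,9.0834) cross=63.363; C₋=(0.0016,-6.0021) cross=-63.363
  mode - wants cross < 0 → take C=(0.0016,-6.0021) (cross=-63.363)
ex = (C−B)/|BC| = (-0.0129,-0.9999); ey = (0.9999,-0.0129)
P = B + -2.63·ex + -3.16·ey = (-3.0212,4.6678)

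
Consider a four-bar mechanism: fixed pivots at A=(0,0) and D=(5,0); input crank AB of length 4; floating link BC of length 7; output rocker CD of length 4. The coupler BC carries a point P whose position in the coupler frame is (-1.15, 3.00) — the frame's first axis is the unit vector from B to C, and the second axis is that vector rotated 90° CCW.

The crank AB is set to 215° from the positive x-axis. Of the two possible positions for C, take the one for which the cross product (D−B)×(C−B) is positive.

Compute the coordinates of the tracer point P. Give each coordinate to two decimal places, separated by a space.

A=(0,0), D=(5.00,0)
B = A + 4.00·(cos215°, sin215°) = (-3.2766, -2.2943)
|BD| = 8.5887
circle(B,7.00) ∩ circle(D,4.00): a=6.2155, h=3.2199
  candidates: C₊=(1.8529,2.4689) cross=27.655; C₋=(3.5731,-3.7369) cross=-27.655
  mode + wants cross > 0 → take C=(1.8529,2.4689) (cross=27.655)
ex = (C−B)/|BC| = (0.7328,0.6805); ey = (-0.6805,0.7328)
P = B + -1.15·ex + 3.00·ey = (-6.1607,-0.8785)

-6.16 -0.88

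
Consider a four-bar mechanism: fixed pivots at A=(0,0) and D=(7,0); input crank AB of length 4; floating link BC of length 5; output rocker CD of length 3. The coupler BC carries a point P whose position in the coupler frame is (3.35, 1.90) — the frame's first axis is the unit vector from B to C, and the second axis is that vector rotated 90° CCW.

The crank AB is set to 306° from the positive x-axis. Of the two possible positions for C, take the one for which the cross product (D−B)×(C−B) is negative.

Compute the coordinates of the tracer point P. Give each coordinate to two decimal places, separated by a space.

A=(0,0), D=(7.00,0)
B = A + 4.00·(cos306°, sin306°) = (2.3511, -3.2361)
|BD| = 5.6643
circle(B,5.00) ∩ circle(D,3.00): a=4.2445, h=2.6428
  candidates: C₊=(4.3249,1.3579) cross=14.969; C₋=(7.3446,-2.9801) cross=-14.969
  mode - wants cross < 0 → take C=(7.3446,-2.9801) (cross=-14.969)
ex = (C−B)/|BC| = (0.9987,0.0512); ey = (-0.0512,0.9987)
P = B + 3.35·ex + 1.90·ey = (5.5995,-1.1671)

5.60 -1.17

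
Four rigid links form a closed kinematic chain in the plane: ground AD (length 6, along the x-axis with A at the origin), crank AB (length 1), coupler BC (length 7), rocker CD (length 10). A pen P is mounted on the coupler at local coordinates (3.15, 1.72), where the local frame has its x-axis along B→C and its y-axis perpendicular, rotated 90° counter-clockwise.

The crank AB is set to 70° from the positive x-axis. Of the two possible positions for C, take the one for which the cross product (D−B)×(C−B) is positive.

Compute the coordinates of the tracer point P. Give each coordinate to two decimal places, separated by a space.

A=(0,0), D=(6.00,0)
B = A + 1.00·(cos70°, sin70°) = (0.3420, 0.9397)
|BD| = 5.7355
circle(B,7.00) ∩ circle(D,10.00): a=-1.5783, h=6.8198
  candidates: C₊=(-0.0976,7.9259) cross=39.115; C₋=(-2.3323,-5.5293) cross=-39.115
  mode + wants cross > 0 → take C=(-0.0976,7.9259) (cross=39.115)
ex = (C−B)/|BC| = (-0.0628,0.9980); ey = (-0.9980,-0.0628)
P = B + 3.15·ex + 1.72·ey = (-1.5724,3.9755)

-1.57 3.98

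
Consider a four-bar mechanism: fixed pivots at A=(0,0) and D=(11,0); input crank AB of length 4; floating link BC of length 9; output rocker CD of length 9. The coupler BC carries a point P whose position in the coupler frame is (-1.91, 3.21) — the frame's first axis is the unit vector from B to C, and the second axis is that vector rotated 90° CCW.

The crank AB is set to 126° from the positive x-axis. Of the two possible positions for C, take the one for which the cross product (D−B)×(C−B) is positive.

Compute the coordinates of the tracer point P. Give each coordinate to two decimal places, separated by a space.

A=(0,0), D=(11.00,0)
B = A + 4.00·(cos126°, sin126°) = (-2.3511, 3.2361)
|BD| = 13.7377
circle(B,9.00) ∩ circle(D,9.00): a=6.8689, h=5.8154
  candidates: C₊=(5.6943,7.2698) cross=79.890; C₋=(2.9546,-4.0337) cross=-79.890
  mode + wants cross > 0 → take C=(5.6943,7.2698) (cross=79.890)
ex = (C−B)/|BC| = (0.8939,0.4482); ey = (-0.4482,0.8939)
P = B + -1.91·ex + 3.21·ey = (-5.4973,5.2496)

-5.50 5.25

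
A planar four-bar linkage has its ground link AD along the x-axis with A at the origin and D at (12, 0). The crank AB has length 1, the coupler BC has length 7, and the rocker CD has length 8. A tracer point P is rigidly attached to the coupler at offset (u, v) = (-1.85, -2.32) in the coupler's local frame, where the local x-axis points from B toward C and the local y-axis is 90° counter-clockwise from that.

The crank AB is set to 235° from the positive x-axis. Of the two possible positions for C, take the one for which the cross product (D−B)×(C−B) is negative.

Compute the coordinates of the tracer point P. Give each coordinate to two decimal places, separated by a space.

A=(0,0), D=(12.00,0)
B = A + 1.00·(cos235°, sin235°) = (-0.5736, -0.8192)
|BD| = 12.6002
circle(B,7.00) ∩ circle(D,8.00): a=5.7049, h=4.0564
  candidates: C₊=(4.8555,3.5995) cross=51.111; C₋=(5.3830,-4.4961) cross=-51.111
  mode - wants cross < 0 → take C=(5.3830,-4.4961) (cross=-51.111)
ex = (C−B)/|BC| = (0.8509,-0.5253); ey = (0.5253,0.8509)
P = B + -1.85·ex + -2.32·ey = (-3.3664,-1.8216)

-3.37 -1.82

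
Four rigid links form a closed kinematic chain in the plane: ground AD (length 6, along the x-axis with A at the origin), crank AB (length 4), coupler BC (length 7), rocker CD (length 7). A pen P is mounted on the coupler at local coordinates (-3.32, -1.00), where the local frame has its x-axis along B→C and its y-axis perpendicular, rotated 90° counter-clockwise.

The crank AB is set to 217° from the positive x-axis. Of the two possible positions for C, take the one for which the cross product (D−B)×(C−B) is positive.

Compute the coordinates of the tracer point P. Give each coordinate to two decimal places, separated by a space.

A=(0,0), D=(6.00,0)
B = A + 4.00·(cos217°, sin217°) = (-3.1945, -2.4073)
|BD| = 9.5044
circle(B,7.00) ∩ circle(D,7.00): a=4.7522, h=5.1397
  candidates: C₊=(0.1010,3.7685) cross=48.850; C₋=(2.7045,-6.1757) cross=-48.850
  mode + wants cross > 0 → take C=(0.1010,3.7685) (cross=48.850)
ex = (C−B)/|BC| = (0.4708,0.8822); ey = (-0.8822,0.4708)
P = B + -3.32·ex + -1.00·ey = (-3.8753,-5.8071)

-3.88 -5.81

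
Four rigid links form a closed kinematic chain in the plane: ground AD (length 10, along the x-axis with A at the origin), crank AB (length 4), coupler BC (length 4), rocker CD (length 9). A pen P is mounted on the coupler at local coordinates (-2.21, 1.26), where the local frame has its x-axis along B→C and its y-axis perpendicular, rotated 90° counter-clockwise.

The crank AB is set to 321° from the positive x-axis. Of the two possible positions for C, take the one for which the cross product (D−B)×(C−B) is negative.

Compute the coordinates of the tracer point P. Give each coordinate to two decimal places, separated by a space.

4.00 -0.14

A=(0,0), D=(10.00,0)
B = A + 4.00·(cos321°, sin321°) = (3.1086, -2.5173)
|BD| = 7.3368
circle(B,4.00) ∩ circle(D,9.00): a=-0.7613, h=3.9269
  candidates: C₊=(1.0461,0.9100) cross=28.811; C₋=(3.7408,-6.4670) cross=-28.811
  mode - wants cross < 0 → take C=(3.7408,-6.4670) (cross=-28.811)
ex = (C−B)/|BC| = (0.1580,-0.9874); ey = (0.9874,0.1580)
P = B + -2.21·ex + 1.26·ey = (4.0035,-0.1359)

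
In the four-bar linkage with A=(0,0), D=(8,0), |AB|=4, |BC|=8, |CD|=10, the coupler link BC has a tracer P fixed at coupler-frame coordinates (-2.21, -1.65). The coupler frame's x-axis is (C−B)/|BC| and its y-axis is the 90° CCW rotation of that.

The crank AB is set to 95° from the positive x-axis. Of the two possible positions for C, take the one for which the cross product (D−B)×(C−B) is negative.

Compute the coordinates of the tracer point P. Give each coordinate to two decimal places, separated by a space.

A=(0,0), D=(8.00,0)
B = A + 4.00·(cos95°, sin95°) = (-0.3486, 3.9848)
|BD| = 9.2508
circle(B,8.00) ∩ circle(D,10.00): a=2.6796, h=7.5379
  candidates: C₊=(5.3166,9.6332) cross=69.732; C₋=(-1.1772,-3.9722) cross=-69.732
  mode - wants cross < 0 → take C=(-1.1772,-3.9722) (cross=-69.732)
ex = (C−B)/|BC| = (-0.1036,-0.9946); ey = (0.9946,-0.1036)
P = B + -2.21·ex + -1.65·ey = (-1.7608,6.3538)

-1.76 6.35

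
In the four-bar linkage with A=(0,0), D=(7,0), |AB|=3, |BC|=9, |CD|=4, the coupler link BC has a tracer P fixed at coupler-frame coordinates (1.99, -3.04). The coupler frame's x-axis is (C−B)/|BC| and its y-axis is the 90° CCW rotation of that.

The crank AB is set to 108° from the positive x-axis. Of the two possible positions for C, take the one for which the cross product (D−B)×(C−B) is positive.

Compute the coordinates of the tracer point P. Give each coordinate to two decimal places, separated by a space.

A=(0,0), D=(7.00,0)
B = A + 3.00·(cos108°, sin108°) = (-0.9271, 2.8532)
|BD| = 8.4249
circle(B,9.00) ∩ circle(D,4.00): a=8.0701, h=3.9842
  candidates: C₊=(8.0154,3.8690) cross=33.567; C₋=(5.3168,-3.6286) cross=-33.567
  mode + wants cross > 0 → take C=(8.0154,3.8690) (cross=33.567)
ex = (C−B)/|BC| = (0.9936,0.1129); ey = (-0.1129,0.9936)
P = B + 1.99·ex + -3.04·ey = (1.3933,0.0572)

1.39 0.06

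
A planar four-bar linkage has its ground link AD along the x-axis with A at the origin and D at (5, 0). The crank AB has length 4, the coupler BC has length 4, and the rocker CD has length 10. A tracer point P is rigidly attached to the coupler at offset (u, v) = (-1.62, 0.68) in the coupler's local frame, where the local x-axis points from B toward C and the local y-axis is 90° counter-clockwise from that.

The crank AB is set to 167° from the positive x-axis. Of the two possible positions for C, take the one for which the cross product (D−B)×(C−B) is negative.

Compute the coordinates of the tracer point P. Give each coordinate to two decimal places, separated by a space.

-2.97 2.39

A=(0,0), D=(5.00,0)
B = A + 4.00·(cos167°, sin167°) = (-3.8975, 0.8998)
|BD| = 8.9429
circle(B,4.00) ∩ circle(D,10.00): a=-0.2251, h=3.9937
  candidates: C₊=(-3.7196,4.8958) cross=35.715; C₋=(-4.5232,-3.0509) cross=-35.715
  mode - wants cross < 0 → take C=(-4.5232,-3.0509) (cross=-35.715)
ex = (C−B)/|BC| = (-0.1564,-0.9877); ey = (0.9877,-0.1564)
P = B + -1.62·ex + 0.68·ey = (-2.9724,2.3935)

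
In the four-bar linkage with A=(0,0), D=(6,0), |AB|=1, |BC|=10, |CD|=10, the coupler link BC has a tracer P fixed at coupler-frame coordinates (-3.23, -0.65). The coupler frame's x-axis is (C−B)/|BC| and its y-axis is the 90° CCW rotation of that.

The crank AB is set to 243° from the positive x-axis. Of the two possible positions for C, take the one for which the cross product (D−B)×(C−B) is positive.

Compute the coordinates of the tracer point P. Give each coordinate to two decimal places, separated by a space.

A=(0,0), D=(6.00,0)
B = A + 1.00·(cos243°, sin243°) = (-0.4540, -0.8910)
|BD| = 6.5152
circle(B,10.00) ∩ circle(D,10.00): a=3.2576, h=9.4545
  candidates: C₊=(1.4800,8.9202) cross=61.598; C₋=(4.0660,-9.8112) cross=-61.598
  mode + wants cross > 0 → take C=(1.4800,8.9202) (cross=61.598)
ex = (C−B)/|BC| = (0.1934,0.9811); ey = (-0.9811,0.1934)
P = B + -3.23·ex + -0.65·ey = (-0.4409,-4.1857)

-0.44 -4.19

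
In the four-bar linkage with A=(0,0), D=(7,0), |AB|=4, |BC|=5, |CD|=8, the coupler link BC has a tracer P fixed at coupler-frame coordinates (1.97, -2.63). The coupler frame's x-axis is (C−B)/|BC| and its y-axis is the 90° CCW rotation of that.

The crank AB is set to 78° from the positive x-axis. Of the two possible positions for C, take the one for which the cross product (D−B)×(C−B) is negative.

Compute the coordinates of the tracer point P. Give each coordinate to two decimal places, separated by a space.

A=(0,0), D=(7.00,0)
B = A + 4.00·(cos78°, sin78°) = (0.8316, 3.9126)
|BD| = 7.3046
circle(B,5.00) ∩ circle(D,8.00): a=0.9827, h=4.9025
  candidates: C₊=(4.2875,7.5261) cross=35.811; C₋=(-0.9644,-0.7537) cross=-35.811
  mode - wants cross < 0 → take C=(-0.9644,-0.7537) (cross=-35.811)
ex = (C−B)/|BC| = (-0.3592,-0.9333); ey = (0.9333,-0.3592)
P = B + 1.97·ex + -2.63·ey = (-2.3305,3.0188)

-2.33 3.02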